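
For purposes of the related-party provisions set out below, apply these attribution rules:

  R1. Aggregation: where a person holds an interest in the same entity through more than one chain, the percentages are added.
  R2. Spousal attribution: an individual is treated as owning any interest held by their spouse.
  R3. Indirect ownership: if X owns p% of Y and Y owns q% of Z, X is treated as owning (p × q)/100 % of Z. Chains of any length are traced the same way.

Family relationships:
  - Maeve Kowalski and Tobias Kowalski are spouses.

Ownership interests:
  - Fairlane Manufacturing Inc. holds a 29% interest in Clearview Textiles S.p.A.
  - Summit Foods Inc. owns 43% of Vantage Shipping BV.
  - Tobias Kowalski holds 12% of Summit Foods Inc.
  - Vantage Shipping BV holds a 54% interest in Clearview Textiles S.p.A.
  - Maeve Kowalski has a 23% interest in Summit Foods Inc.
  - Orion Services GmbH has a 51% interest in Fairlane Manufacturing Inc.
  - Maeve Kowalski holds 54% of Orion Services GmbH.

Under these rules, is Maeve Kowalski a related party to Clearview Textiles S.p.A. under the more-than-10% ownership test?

By spousal attribution (R2), Maeve Kowalski is treated as also owning Tobias Kowalski's interest in Summit Foods Inc, giving 23% + 12% = 35%.
Chain via Orion Services GmbH → Fairlane Manufacturing Inc. (R3): 54% × 51% × 29% = 7.9866% of Clearview Textiles S.p.A.
Chain via Summit Foods Inc. → Vantage Shipping BV (R3): 35% × 43% × 54% = 8.127% of Clearview Textiles S.p.A.
Aggregating (R1): 7.9866% + 8.127% = 16.1136%.
16.1136% exceeds the 10% threshold, so Maeve is a related party to Clearview Textiles S.p.A.

Yes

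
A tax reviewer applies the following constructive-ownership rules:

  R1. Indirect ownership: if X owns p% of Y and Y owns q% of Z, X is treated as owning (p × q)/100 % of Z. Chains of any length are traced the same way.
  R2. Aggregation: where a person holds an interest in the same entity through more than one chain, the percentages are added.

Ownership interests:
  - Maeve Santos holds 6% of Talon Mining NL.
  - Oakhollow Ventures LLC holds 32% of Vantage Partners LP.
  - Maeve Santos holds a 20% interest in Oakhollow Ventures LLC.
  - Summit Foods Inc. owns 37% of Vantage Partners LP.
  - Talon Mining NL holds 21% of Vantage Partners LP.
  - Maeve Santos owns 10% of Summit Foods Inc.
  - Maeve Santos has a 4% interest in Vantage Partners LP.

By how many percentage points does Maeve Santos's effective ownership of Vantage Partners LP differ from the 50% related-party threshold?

Chain via Summit Foods Inc. (R1): 10% × 37% = 3.7% of Vantage Partners LP.
Chain via Talon Mining NL (R1): 6% × 21% = 1.26% of Vantage Partners LP.
Chain via Oakhollow Ventures LLC (R1): 20% × 32% = 6.4% of Vantage Partners LP.
Direct interest in Vantage Partners LP: 4%.
Aggregating (R2): 3.7% + 1.26% + 6.4% + 4% = 15.36%.
15.36% falls short of the 50% threshold by 34.64 percentage points.

34.64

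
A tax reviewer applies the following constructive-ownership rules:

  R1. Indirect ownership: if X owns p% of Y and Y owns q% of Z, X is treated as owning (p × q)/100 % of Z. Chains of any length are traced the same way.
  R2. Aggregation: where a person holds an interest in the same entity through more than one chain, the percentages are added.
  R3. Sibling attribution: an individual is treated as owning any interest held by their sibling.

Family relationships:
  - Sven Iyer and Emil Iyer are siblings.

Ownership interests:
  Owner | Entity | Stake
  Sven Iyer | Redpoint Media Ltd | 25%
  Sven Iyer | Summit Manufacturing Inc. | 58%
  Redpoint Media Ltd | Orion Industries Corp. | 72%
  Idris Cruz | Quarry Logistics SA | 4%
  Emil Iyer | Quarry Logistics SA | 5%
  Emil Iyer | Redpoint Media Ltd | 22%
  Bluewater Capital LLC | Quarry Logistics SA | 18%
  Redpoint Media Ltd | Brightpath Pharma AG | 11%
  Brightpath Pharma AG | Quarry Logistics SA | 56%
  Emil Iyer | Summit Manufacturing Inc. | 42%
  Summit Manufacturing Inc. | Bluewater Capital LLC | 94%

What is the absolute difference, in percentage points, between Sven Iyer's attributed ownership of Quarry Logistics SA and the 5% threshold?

19.8152

By sibling attribution (R3), Sven Iyer is treated as also owning Emil Iyer's interest in Redpoint Media Ltd, giving 25% + 22% = 47%.
By sibling attribution (R3), Sven Iyer is treated as also owning Emil Iyer's interest in Summit Manufacturing Inc, giving 58% + 42% = 100%.
By sibling attribution (R3), Sven Iyer is treated as owning Emil Iyer's 5% interest in Quarry Logistics SA.
Chain via Redpoint Media Ltd → Brightpath Pharma AG (R1): 47% × 11% × 56% = 2.8952% of Quarry Logistics SA.
Chain via Summit Manufacturing Inc. → Bluewater Capital LLC (R1): 100% × 94% × 18% = 16.92% of Quarry Logistics SA.
Direct interest in Quarry Logistics SA: 5%.
Aggregating (R2): 2.8952% + 16.92% + 5% = 24.8152%.
24.8152% exceeds the 5% threshold by 19.8152 percentage points.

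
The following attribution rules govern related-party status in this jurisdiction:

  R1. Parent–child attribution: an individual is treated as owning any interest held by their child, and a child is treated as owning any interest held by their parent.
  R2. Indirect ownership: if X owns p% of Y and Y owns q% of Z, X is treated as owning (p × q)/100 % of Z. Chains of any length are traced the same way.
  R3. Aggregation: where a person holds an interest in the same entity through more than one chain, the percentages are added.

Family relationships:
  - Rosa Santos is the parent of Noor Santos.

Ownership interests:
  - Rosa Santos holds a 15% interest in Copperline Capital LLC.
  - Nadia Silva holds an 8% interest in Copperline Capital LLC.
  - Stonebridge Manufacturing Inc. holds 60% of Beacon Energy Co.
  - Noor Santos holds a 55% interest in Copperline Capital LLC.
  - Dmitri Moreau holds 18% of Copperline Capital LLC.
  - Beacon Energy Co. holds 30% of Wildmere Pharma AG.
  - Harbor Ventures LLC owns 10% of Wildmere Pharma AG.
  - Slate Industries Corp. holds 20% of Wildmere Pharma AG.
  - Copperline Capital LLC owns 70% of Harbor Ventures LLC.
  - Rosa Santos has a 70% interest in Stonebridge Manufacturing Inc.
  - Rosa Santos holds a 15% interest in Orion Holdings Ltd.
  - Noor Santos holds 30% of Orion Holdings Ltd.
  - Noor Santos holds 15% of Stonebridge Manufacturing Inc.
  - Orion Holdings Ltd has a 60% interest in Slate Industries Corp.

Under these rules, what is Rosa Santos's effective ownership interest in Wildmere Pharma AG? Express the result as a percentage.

By parent–child attribution (R1), Rosa Santos is treated as also owning Noor Santos's interest in Copperline Capital LLC, giving 15% + 55% = 70%.
By parent–child attribution (R1), Rosa Santos is treated as also owning Noor Santos's interest in Stonebridge Manufacturing Inc, giving 70% + 15% = 85%.
By parent–child attribution (R1), Rosa Santos is treated as also owning Noor Santos's interest in Orion Holdings Ltd, giving 15% + 30% = 45%.
Chain via Copperline Capital LLC → Harbor Ventures LLC (R2): 70% × 70% × 10% = 4.9% of Wildmere Pharma AG.
Chain via Stonebridge Manufacturing Inc. → Beacon Energy Co. (R2): 85% × 60% × 30% = 15.3% of Wildmere Pharma AG.
Chain via Orion Holdings Ltd → Slate Industries Corp. (R2): 45% × 60% × 20% = 5.4% of Wildmere Pharma AG.
Aggregating (R3): 4.9% + 15.3% + 5.4% = 25.6%.

25.6%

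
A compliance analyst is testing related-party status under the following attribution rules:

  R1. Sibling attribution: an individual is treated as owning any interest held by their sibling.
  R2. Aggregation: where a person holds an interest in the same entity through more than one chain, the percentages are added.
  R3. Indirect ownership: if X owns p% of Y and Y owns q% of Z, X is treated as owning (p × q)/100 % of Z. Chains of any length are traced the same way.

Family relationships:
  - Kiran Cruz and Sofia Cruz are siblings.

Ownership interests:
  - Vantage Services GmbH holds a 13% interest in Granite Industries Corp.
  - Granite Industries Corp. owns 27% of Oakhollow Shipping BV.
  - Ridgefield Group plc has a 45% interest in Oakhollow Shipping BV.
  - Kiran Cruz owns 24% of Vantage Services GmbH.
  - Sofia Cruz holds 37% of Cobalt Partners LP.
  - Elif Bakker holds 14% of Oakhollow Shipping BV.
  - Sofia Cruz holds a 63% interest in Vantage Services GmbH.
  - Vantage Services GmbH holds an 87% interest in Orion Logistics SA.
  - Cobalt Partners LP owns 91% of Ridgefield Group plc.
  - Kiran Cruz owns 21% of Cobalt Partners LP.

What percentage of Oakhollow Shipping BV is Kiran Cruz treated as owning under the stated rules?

26.8047%

By sibling attribution (R1), Kiran Cruz is treated as also owning Sofia Cruz's interest in Vantage Services GmbH, giving 24% + 63% = 87%.
By sibling attribution (R1), Kiran Cruz is treated as also owning Sofia Cruz's interest in Cobalt Partners LP, giving 21% + 37% = 58%.
Chain via Vantage Services GmbH → Granite Industries Corp. (R3): 87% × 13% × 27% = 3.0537% of Oakhollow Shipping BV.
Chain via Cobalt Partners LP → Ridgefield Group plc (R3): 58% × 91% × 45% = 23.751% of Oakhollow Shipping BV.
Aggregating (R2): 3.0537% + 23.751% = 26.8047%.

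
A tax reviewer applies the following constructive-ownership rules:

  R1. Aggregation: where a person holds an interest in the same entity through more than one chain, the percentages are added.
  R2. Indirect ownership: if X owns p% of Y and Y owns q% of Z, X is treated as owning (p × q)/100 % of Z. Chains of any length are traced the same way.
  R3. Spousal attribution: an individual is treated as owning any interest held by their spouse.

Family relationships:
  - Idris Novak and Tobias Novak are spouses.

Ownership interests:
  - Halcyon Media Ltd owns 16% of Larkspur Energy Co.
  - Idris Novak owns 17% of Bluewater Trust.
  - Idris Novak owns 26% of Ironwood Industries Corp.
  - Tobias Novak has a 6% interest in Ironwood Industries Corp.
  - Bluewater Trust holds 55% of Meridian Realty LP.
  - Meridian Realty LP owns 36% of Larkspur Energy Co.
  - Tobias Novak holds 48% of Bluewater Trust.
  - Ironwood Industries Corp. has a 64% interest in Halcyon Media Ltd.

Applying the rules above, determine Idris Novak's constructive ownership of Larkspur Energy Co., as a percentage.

16.1468%

By spousal attribution (R3), Idris Novak is treated as also owning Tobias Novak's interest in Bluewater Trust, giving 17% + 48% = 65%.
By spousal attribution (R3), Idris Novak is treated as also owning Tobias Novak's interest in Ironwood Industries Corp, giving 26% + 6% = 32%.
Chain via Bluewater Trust → Meridian Realty LP (R2): 65% × 55% × 36% = 12.87% of Larkspur Energy Co.
Chain via Ironwood Industries Corp. → Halcyon Media Ltd (R2): 32% × 64% × 16% = 3.2768% of Larkspur Energy Co.
Aggregating (R1): 12.87% + 3.2768% = 16.1468%.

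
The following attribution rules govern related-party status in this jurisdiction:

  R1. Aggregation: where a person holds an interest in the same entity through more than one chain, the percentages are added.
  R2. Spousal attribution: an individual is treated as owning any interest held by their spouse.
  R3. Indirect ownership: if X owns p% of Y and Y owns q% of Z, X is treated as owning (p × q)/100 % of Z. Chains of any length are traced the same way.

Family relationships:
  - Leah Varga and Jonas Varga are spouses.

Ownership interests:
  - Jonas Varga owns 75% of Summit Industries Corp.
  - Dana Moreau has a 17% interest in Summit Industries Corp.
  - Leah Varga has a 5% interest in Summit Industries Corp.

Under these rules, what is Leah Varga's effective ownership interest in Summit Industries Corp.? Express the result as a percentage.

80%

By spousal attribution (R2), Leah Varga is treated as also owning Jonas Varga's interest in Summit Industries Corp, giving 5% + 75% = 80%.
Direct interest in Summit Industries Corp: 80%.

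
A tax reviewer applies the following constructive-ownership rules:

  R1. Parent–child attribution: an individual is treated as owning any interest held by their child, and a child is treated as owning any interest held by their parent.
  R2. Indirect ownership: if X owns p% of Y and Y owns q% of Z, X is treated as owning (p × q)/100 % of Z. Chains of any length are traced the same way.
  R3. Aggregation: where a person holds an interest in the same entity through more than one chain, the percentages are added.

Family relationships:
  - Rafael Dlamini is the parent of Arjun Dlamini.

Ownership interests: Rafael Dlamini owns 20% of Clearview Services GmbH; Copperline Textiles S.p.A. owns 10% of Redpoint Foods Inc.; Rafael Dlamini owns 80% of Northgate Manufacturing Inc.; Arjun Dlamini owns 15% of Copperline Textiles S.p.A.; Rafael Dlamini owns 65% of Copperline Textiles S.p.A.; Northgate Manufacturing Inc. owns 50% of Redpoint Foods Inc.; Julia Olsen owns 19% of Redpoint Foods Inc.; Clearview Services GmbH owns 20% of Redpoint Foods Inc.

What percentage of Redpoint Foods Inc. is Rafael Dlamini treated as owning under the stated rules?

By parent–child attribution (R1), Rafael Dlamini is treated as also owning Arjun Dlamini's interest in Copperline Textiles S.p.A, giving 65% + 15% = 80%.
Chain via Copperline Textiles S.p.A. (R2): 80% × 10% = 8% of Redpoint Foods Inc.
Chain via Clearview Services GmbH (R2): 20% × 20% = 4% of Redpoint Foods Inc.
Chain via Northgate Manufacturing Inc. (R2): 80% × 50% = 40% of Redpoint Foods Inc.
Aggregating (R3): 8% + 4% + 40% = 52%.

52%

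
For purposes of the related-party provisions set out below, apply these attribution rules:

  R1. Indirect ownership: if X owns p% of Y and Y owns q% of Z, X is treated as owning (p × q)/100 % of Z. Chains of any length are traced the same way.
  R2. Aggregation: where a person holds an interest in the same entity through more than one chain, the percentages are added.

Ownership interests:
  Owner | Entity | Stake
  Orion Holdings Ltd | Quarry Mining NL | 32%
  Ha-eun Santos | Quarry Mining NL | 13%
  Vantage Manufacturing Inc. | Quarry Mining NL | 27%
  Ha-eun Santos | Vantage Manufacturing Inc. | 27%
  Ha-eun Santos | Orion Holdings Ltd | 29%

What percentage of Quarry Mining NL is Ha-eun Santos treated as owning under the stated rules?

Chain via Orion Holdings Ltd (R1): 29% × 32% = 9.28% of Quarry Mining NL.
Chain via Vantage Manufacturing Inc. (R1): 27% × 27% = 7.29% of Quarry Mining NL.
Direct interest in Quarry Mining NL: 13%.
Aggregating (R2): 9.28% + 7.29% + 13% = 29.57%.

29.57%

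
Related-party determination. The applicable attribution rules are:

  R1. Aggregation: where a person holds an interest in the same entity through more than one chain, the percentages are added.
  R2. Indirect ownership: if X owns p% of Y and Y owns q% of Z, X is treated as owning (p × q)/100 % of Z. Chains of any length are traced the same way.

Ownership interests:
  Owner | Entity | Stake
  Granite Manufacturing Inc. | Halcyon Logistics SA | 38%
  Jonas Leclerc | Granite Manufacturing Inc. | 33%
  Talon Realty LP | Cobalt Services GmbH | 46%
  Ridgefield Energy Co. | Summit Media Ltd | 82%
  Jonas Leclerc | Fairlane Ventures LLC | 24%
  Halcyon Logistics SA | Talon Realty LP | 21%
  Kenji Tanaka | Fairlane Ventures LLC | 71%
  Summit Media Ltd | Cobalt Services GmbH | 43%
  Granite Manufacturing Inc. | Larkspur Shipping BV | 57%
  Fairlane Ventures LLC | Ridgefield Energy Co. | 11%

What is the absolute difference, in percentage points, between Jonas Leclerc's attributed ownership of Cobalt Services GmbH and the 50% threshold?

Chain via Fairlane Ventures LLC → Ridgefield Energy Co. → Summit Media Ltd (R2): 24% × 11% × 82% × 43% = 0.930864% of Cobalt Services GmbH.
Chain via Granite Manufacturing Inc. → Halcyon Logistics SA → Talon Realty LP (R2): 33% × 38% × 21% × 46% = 1.211364% of Cobalt Services GmbH.
Aggregating (R1): 0.930864% + 1.211364% = 2.142228%.
2.142228% falls short of the 50% threshold by 47.857772 percentage points.

47.857772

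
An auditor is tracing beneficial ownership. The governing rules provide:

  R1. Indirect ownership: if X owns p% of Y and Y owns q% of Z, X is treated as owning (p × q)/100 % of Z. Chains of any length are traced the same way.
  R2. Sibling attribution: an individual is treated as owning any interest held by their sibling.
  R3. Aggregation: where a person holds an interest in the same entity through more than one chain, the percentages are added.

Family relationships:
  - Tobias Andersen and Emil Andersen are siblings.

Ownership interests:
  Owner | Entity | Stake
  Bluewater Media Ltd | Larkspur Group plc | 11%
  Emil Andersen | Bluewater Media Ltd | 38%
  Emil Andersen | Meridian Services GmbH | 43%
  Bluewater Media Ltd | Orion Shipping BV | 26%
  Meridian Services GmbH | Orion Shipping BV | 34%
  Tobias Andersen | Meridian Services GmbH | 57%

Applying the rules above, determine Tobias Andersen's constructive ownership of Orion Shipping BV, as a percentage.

By sibling attribution (R2), Tobias Andersen is treated as also owning Emil Andersen's interest in Meridian Services GmbH, giving 57% + 43% = 100%.
By sibling attribution (R2), Tobias Andersen is treated as owning Emil Andersen's 38% interest in Bluewater Media Ltd.
Chain via Meridian Services GmbH (R1): 100% × 34% = 34% of Orion Shipping BV.
Chain via Bluewater Media Ltd (R1): 38% × 26% = 9.88% of Orion Shipping BV.
Aggregating (R3): 34% + 9.88% = 43.88%.

43.88%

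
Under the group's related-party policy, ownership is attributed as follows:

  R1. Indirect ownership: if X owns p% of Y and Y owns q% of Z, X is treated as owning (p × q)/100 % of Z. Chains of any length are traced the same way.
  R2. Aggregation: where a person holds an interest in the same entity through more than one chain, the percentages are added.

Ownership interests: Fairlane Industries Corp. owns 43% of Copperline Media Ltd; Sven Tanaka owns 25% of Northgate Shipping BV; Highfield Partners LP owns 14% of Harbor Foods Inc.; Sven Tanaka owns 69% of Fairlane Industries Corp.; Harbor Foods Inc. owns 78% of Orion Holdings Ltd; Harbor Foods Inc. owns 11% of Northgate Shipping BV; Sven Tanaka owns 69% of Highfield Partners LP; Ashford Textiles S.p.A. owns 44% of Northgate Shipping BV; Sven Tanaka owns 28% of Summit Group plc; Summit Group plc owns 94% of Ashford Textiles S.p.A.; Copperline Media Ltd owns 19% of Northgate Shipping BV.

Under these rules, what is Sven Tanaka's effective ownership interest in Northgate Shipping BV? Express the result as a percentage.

43.2807%

Chain via Summit Group plc → Ashford Textiles S.p.A. (R1): 28% × 94% × 44% = 11.5808% of Northgate Shipping BV.
Chain via Fairlane Industries Corp. → Copperline Media Ltd (R1): 69% × 43% × 19% = 5.6373% of Northgate Shipping BV.
Chain via Highfield Partners LP → Harbor Foods Inc. (R1): 69% × 14% × 11% = 1.0626% of Northgate Shipping BV.
Direct interest in Northgate Shipping BV: 25%.
Aggregating (R2): 11.5808% + 5.6373% + 1.0626% + 25% = 43.2807%.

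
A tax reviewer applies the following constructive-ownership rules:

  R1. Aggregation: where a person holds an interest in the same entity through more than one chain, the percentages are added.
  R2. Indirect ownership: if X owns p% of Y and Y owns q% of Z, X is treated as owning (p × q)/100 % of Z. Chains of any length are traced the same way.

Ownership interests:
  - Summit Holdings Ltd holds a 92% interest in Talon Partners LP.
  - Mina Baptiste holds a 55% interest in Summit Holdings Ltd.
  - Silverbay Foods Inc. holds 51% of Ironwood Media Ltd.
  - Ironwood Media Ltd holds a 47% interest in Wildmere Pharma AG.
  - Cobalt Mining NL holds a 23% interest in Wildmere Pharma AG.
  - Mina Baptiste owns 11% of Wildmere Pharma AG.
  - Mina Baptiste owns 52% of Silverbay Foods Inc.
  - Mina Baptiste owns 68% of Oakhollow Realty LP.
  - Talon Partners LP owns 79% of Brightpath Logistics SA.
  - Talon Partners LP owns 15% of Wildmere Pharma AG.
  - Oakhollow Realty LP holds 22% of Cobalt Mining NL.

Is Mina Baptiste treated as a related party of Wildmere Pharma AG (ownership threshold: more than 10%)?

Yes

Chain via Silverbay Foods Inc. → Ironwood Media Ltd (R2): 52% × 51% × 47% = 12.4644% of Wildmere Pharma AG.
Chain via Oakhollow Realty LP → Cobalt Mining NL (R2): 68% × 22% × 23% = 3.4408% of Wildmere Pharma AG.
Chain via Summit Holdings Ltd → Talon Partners LP (R2): 55% × 92% × 15% = 7.59% of Wildmere Pharma AG.
Direct interest in Wildmere Pharma AG: 11%.
Aggregating (R1): 12.4644% + 3.4408% + 7.59% + 11% = 34.4952%.
34.4952% exceeds the 10% threshold, so Mina is a related party to Wildmere Pharma AG.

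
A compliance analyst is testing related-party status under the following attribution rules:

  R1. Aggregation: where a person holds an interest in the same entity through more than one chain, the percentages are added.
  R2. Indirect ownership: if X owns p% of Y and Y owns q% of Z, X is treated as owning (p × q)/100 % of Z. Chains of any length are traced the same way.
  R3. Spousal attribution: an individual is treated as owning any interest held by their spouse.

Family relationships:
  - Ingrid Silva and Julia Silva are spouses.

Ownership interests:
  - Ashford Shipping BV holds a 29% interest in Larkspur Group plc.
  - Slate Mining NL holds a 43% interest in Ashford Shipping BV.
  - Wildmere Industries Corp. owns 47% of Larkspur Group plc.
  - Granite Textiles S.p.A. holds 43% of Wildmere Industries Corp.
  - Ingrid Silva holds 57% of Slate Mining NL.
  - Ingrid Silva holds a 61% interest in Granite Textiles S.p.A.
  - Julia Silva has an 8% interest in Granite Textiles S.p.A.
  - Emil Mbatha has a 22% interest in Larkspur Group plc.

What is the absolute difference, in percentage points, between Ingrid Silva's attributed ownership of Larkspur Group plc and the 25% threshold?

3.9472

By spousal attribution (R3), Ingrid Silva is treated as also owning Julia Silva's interest in Granite Textiles S.p.A, giving 61% + 8% = 69%.
Chain via Slate Mining NL → Ashford Shipping BV (R2): 57% × 43% × 29% = 7.1079% of Larkspur Group plc.
Chain via Granite Textiles S.p.A. → Wildmere Industries Corp. (R2): 69% × 43% × 47% = 13.9449% of Larkspur Group plc.
Aggregating (R1): 7.1079% + 13.9449% = 21.0528%.
21.0528% falls short of the 25% threshold by 3.9472 percentage points.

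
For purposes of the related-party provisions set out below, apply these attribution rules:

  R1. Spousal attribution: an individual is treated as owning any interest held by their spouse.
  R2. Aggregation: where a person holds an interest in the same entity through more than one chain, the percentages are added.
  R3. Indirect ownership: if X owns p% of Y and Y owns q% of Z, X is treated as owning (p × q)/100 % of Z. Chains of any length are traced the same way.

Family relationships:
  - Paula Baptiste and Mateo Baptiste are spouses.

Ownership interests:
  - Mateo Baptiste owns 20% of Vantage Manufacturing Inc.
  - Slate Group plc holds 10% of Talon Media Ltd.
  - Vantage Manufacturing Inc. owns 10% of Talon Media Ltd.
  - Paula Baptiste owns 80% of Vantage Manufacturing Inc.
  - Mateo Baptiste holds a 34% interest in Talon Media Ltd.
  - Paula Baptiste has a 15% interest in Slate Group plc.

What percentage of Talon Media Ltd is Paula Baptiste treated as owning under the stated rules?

By spousal attribution (R1), Paula Baptiste is treated as also owning Mateo Baptiste's interest in Vantage Manufacturing Inc, giving 80% + 20% = 100%.
By spousal attribution (R1), Paula Baptiste is treated as owning Mateo Baptiste's 34% interest in Talon Media Ltd.
Chain via Slate Group plc (R3): 15% × 10% = 1.5% of Talon Media Ltd.
Chain via Vantage Manufacturing Inc. (R3): 100% × 10% = 10% of Talon Media Ltd.
Direct interest in Talon Media Ltd: 34%.
Aggregating (R2): 1.5% + 10% + 34% = 45.5%.

45.5%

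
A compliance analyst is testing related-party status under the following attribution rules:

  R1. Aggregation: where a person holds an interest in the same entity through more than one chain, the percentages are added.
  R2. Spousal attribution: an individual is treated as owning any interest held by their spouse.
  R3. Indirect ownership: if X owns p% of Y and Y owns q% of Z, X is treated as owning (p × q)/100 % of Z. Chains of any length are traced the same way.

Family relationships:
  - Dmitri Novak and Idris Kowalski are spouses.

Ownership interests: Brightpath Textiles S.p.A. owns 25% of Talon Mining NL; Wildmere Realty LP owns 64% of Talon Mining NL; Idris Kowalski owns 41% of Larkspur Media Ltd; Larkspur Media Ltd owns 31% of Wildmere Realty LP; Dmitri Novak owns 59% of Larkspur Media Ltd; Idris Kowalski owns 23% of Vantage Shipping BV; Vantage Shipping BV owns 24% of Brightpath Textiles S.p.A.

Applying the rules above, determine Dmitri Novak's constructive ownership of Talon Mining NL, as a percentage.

By spousal attribution (R2), Dmitri Novak is treated as also owning Idris Kowalski's interest in Larkspur Media Ltd, giving 59% + 41% = 100%.
By spousal attribution (R2), Dmitri Novak is treated as owning Idris Kowalski's 23% interest in Vantage Shipping BV.
Chain via Larkspur Media Ltd → Wildmere Realty LP (R3): 100% × 31% × 64% = 19.84% of Talon Mining NL.
Chain via Vantage Shipping BV → Brightpath Textiles S.p.A. (R3): 23% × 24% × 25% = 1.38% of Talon Mining NL.
Aggregating (R1): 19.84% + 1.38% = 21.22%.

21.22%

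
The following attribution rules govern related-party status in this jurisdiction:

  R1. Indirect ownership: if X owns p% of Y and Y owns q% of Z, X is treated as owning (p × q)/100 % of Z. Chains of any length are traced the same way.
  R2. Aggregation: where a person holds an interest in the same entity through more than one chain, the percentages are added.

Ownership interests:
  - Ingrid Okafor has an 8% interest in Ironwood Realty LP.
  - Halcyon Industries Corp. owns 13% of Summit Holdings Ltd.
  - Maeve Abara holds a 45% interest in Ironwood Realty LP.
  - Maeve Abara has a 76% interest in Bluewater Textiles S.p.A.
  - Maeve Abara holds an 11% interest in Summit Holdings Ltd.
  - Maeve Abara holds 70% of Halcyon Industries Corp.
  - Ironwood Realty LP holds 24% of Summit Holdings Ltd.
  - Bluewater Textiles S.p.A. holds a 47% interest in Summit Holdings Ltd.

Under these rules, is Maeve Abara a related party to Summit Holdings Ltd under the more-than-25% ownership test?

Chain via Bluewater Textiles S.p.A. (R1): 76% × 47% = 35.72% of Summit Holdings Ltd.
Chain via Ironwood Realty LP (R1): 45% × 24% = 10.8% of Summit Holdings Ltd.
Chain via Halcyon Industries Corp. (R1): 70% × 13% = 9.1% of Summit Holdings Ltd.
Direct interest in Summit Holdings Ltd: 11%.
Aggregating (R2): 35.72% + 10.8% + 9.1% + 11% = 66.62%.
66.62% exceeds the 25% threshold, so Maeve is a related party to Summit Holdings Ltd.

Yes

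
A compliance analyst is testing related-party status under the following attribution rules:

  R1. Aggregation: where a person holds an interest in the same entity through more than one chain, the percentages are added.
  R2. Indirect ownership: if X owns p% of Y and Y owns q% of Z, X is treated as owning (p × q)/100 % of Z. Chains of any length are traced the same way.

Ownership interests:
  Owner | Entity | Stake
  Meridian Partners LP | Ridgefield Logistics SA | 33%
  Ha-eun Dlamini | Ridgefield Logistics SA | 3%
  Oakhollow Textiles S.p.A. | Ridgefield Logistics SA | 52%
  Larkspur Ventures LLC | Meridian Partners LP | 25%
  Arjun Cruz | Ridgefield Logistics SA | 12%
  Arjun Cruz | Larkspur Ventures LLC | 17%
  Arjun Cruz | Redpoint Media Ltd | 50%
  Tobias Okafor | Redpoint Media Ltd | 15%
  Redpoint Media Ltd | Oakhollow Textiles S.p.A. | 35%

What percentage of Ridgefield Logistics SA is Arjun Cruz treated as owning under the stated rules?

Chain via Redpoint Media Ltd → Oakhollow Textiles S.p.A. (R2): 50% × 35% × 52% = 9.1% of Ridgefield Logistics SA.
Chain via Larkspur Ventures LLC → Meridian Partners LP (R2): 17% × 25% × 33% = 1.4025% of Ridgefield Logistics SA.
Direct interest in Ridgefield Logistics SA: 12%.
Aggregating (R1): 9.1% + 1.4025% + 12% = 22.5025%.

22.5025%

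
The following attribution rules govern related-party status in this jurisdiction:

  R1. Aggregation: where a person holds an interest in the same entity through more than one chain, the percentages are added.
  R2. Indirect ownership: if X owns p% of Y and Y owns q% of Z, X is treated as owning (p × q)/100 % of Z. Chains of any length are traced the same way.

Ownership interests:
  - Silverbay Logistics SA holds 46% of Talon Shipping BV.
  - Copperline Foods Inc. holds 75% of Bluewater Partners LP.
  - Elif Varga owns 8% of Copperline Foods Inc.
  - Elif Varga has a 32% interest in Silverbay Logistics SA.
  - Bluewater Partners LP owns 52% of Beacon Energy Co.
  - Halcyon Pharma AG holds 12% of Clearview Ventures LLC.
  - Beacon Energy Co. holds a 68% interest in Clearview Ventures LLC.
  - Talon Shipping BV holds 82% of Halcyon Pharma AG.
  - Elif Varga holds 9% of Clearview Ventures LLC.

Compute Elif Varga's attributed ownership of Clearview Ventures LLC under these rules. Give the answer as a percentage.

Chain via Copperline Foods Inc. → Bluewater Partners LP → Beacon Energy Co. (R2): 8% × 75% × 52% × 68% = 2.1216% of Clearview Ventures LLC.
Chain via Silverbay Logistics SA → Talon Shipping BV → Halcyon Pharma AG (R2): 32% × 46% × 82% × 12% = 1.448448% of Clearview Ventures LLC.
Direct interest in Clearview Ventures LLC: 9%.
Aggregating (R1): 2.1216% + 1.448448% + 9% = 12.570048%.

12.570048%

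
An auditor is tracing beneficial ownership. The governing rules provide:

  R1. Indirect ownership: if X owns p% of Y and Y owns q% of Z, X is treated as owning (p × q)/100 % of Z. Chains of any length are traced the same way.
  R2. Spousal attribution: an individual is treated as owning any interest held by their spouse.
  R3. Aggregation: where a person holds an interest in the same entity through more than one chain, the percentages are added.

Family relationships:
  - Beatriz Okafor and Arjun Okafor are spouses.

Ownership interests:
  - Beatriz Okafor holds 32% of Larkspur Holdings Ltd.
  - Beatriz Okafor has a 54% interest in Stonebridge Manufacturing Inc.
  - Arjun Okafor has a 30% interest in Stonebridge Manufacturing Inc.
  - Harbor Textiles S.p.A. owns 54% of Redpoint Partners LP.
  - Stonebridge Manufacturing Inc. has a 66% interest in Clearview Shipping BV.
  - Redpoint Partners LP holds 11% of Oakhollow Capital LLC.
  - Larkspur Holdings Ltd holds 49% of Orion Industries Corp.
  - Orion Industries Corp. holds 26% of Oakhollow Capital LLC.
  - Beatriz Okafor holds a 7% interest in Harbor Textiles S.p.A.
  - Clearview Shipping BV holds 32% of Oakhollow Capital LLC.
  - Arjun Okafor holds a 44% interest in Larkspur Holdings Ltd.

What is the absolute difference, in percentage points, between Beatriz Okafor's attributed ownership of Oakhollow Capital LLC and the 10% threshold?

By spousal attribution (R2), Beatriz Okafor is treated as also owning Arjun Okafor's interest in Stonebridge Manufacturing Inc, giving 54% + 30% = 84%.
By spousal attribution (R2), Beatriz Okafor is treated as also owning Arjun Okafor's interest in Larkspur Holdings Ltd, giving 32% + 44% = 76%.
Chain via Stonebridge Manufacturing Inc. → Clearview Shipping BV (R1): 84% × 66% × 32% = 17.7408% of Oakhollow Capital LLC.
Chain via Harbor Textiles S.p.A. → Redpoint Partners LP (R1): 7% × 54% × 11% = 0.4158% of Oakhollow Capital LLC.
Chain via Larkspur Holdings Ltd → Orion Industries Corp. (R1): 76% × 49% × 26% = 9.6824% of Oakhollow Capital LLC.
Aggregating (R3): 17.7408% + 0.4158% + 9.6824% = 27.839%.
27.839% exceeds the 10% threshold by 17.839 percentage points.

17.839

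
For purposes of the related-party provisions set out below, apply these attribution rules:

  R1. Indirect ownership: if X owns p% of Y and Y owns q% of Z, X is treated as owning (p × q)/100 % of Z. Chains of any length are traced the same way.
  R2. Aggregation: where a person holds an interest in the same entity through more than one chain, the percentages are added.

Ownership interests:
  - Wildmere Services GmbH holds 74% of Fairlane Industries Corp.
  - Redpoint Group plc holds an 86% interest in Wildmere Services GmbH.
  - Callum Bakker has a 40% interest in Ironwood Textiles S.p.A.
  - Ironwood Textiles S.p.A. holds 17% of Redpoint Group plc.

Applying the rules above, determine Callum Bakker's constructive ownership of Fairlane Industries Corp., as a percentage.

4.32752%

Chain via Ironwood Textiles S.p.A. → Redpoint Group plc → Wildmere Services GmbH (R1): 40% × 17% × 86% × 74% = 4.32752% of Fairlane Industries Corp.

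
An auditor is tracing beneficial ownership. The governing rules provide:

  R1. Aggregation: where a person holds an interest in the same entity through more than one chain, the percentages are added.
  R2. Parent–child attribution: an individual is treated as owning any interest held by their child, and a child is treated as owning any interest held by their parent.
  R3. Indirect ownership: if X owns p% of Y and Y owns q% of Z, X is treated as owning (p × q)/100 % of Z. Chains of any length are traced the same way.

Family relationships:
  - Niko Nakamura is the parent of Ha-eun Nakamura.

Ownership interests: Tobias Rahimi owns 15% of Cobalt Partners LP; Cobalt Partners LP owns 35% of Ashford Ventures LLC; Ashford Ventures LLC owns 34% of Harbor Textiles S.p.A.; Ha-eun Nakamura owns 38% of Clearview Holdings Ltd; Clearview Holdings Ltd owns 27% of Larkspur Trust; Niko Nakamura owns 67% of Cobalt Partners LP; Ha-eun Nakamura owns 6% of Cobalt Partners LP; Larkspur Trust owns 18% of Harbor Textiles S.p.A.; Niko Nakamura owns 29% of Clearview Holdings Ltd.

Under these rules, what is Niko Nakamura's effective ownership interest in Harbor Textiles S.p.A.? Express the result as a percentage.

By parent–child attribution (R2), Niko Nakamura is treated as also owning Ha-eun Nakamura's interest in Clearview Holdings Ltd, giving 29% + 38% = 67%.
By parent–child attribution (R2), Niko Nakamura is treated as also owning Ha-eun Nakamura's interest in Cobalt Partners LP, giving 67% + 6% = 73%.
Chain via Clearview Holdings Ltd → Larkspur Trust (R3): 67% × 27% × 18% = 3.2562% of Harbor Textiles S.p.A.
Chain via Cobalt Partners LP → Ashford Ventures LLC (R3): 73% × 35% × 34% = 8.687% of Harbor Textiles S.p.A.
Aggregating (R1): 3.2562% + 8.687% = 11.9432%.

11.9432%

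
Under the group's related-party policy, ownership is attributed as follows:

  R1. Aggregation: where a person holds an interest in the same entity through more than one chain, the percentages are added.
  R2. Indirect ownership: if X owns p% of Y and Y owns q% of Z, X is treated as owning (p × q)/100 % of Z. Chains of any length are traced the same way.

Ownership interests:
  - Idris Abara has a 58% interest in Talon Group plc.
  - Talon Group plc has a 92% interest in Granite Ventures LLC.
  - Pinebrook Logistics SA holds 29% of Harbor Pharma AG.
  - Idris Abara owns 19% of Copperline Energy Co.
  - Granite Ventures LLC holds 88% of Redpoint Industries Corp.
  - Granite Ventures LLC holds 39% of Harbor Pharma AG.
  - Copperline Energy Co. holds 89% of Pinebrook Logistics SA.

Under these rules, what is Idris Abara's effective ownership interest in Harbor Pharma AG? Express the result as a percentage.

Chain via Copperline Energy Co. → Pinebrook Logistics SA (R2): 19% × 89% × 29% = 4.9039% of Harbor Pharma AG.
Chain via Talon Group plc → Granite Ventures LLC (R2): 58% × 92% × 39% = 20.8104% of Harbor Pharma AG.
Aggregating (R1): 4.9039% + 20.8104% = 25.7143%.

25.7143%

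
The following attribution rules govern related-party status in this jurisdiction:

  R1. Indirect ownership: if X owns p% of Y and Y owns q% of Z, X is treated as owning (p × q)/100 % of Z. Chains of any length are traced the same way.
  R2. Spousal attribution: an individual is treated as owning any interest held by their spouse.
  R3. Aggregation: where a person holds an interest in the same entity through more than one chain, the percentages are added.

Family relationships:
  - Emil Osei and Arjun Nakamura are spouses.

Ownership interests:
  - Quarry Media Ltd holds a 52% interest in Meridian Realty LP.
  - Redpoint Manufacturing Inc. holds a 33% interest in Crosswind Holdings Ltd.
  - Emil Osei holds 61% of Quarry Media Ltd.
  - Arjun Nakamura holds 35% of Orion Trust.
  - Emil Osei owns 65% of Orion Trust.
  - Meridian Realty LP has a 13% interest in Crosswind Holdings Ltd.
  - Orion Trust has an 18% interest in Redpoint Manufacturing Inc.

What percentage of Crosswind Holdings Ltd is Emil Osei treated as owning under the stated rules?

10.0636%

By spousal attribution (R2), Emil Osei is treated as also owning Arjun Nakamura's interest in Orion Trust, giving 65% + 35% = 100%.
Chain via Quarry Media Ltd → Meridian Realty LP (R1): 61% × 52% × 13% = 4.1236% of Crosswind Holdings Ltd.
Chain via Orion Trust → Redpoint Manufacturing Inc. (R1): 100% × 18% × 33% = 5.94% of Crosswind Holdings Ltd.
Aggregating (R3): 4.1236% + 5.94% = 10.0636%.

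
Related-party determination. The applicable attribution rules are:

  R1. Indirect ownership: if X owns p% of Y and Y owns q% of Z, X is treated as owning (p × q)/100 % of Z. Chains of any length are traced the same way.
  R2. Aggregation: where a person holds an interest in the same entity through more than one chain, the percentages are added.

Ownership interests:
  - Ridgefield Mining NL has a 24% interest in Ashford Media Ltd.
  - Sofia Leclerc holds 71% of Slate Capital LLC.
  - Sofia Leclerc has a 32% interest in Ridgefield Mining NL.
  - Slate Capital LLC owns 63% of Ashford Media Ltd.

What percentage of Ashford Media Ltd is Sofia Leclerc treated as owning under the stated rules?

Chain via Ridgefield Mining NL (R1): 32% × 24% = 7.68% of Ashford Media Ltd.
Chain via Slate Capital LLC (R1): 71% × 63% = 44.73% of Ashford Media Ltd.
Aggregating (R2): 7.68% + 44.73% = 52.41%.

52.41%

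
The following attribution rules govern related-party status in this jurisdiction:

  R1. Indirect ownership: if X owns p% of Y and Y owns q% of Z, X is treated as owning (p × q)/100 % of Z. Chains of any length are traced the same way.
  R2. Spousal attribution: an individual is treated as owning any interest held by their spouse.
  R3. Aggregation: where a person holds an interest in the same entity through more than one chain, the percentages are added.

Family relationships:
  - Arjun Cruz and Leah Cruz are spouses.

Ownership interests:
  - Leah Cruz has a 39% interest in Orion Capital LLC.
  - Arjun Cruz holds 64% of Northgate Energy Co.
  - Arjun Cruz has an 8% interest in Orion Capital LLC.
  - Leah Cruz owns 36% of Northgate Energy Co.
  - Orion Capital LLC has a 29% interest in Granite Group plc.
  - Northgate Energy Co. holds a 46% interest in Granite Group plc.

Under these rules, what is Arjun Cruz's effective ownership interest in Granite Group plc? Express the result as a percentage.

59.63%

By spousal attribution (R2), Arjun Cruz is treated as also owning Leah Cruz's interest in Northgate Energy Co, giving 64% + 36% = 100%.
By spousal attribution (R2), Arjun Cruz is treated as also owning Leah Cruz's interest in Orion Capital LLC, giving 8% + 39% = 47%.
Chain via Northgate Energy Co. (R1): 100% × 46% = 46% of Granite Group plc.
Chain via Orion Capital LLC (R1): 47% × 29% = 13.63% of Granite Group plc.
Aggregating (R3): 46% + 13.63% = 59.63%.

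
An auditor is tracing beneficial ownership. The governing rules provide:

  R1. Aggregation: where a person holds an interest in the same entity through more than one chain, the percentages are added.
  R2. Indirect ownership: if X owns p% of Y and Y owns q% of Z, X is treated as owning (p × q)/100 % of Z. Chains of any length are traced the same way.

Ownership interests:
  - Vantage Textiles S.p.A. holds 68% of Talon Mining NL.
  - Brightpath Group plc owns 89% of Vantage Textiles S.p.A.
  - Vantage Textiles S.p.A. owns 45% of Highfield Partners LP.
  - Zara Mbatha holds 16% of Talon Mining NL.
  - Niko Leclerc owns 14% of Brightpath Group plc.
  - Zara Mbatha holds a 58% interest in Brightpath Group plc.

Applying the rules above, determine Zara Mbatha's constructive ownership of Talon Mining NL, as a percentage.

51.1016%

Chain via Brightpath Group plc → Vantage Textiles S.p.A. (R2): 58% × 89% × 68% = 35.1016% of Talon Mining NL.
Direct interest in Talon Mining NL: 16%.
Aggregating (R1): 35.1016% + 16% = 51.1016%.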